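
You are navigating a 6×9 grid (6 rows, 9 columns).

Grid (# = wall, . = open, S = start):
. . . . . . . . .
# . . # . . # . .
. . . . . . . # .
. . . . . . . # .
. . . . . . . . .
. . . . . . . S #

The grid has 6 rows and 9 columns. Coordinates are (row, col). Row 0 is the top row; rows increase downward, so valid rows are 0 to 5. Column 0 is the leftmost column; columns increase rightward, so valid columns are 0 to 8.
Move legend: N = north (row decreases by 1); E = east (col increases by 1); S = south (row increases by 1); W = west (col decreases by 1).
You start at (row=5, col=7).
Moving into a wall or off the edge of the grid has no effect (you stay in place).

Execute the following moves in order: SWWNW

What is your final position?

Start: (row=5, col=7)
  S (south): blocked, stay at (row=5, col=7)
  W (west): (row=5, col=7) -> (row=5, col=6)
  W (west): (row=5, col=6) -> (row=5, col=5)
  N (north): (row=5, col=5) -> (row=4, col=5)
  W (west): (row=4, col=5) -> (row=4, col=4)
Final: (row=4, col=4)

Answer: Final position: (row=4, col=4)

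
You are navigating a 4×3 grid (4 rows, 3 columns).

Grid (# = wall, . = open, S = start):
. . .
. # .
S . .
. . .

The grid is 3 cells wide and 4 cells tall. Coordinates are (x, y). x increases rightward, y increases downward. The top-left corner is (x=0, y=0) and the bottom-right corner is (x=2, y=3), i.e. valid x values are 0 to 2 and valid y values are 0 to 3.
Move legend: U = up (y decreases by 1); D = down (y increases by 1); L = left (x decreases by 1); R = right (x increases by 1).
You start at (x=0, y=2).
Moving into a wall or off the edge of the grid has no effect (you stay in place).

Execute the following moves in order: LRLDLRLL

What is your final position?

Start: (x=0, y=2)
  L (left): blocked, stay at (x=0, y=2)
  R (right): (x=0, y=2) -> (x=1, y=2)
  L (left): (x=1, y=2) -> (x=0, y=2)
  D (down): (x=0, y=2) -> (x=0, y=3)
  L (left): blocked, stay at (x=0, y=3)
  R (right): (x=0, y=3) -> (x=1, y=3)
  L (left): (x=1, y=3) -> (x=0, y=3)
  L (left): blocked, stay at (x=0, y=3)
Final: (x=0, y=3)

Answer: Final position: (x=0, y=3)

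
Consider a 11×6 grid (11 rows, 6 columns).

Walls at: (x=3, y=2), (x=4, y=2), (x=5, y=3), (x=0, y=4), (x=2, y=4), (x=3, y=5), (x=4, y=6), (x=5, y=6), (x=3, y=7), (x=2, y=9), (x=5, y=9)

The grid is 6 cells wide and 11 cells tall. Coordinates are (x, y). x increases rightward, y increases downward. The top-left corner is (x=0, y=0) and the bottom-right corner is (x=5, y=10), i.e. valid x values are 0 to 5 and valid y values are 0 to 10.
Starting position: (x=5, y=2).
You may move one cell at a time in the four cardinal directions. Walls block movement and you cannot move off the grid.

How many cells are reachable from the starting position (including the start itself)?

Answer: Reachable cells: 55

Derivation:
BFS flood-fill from (x=5, y=2):
  Distance 0: (x=5, y=2)
  Distance 1: (x=5, y=1)
  Distance 2: (x=5, y=0), (x=4, y=1)
  Distance 3: (x=4, y=0), (x=3, y=1)
  Distance 4: (x=3, y=0), (x=2, y=1)
  Distance 5: (x=2, y=0), (x=1, y=1), (x=2, y=2)
  Distance 6: (x=1, y=0), (x=0, y=1), (x=1, y=2), (x=2, y=3)
  Distance 7: (x=0, y=0), (x=0, y=2), (x=1, y=3), (x=3, y=3)
  Distance 8: (x=0, y=3), (x=4, y=3), (x=1, y=4), (x=3, y=4)
  Distance 9: (x=4, y=4), (x=1, y=5)
  Distance 10: (x=5, y=4), (x=0, y=5), (x=2, y=5), (x=4, y=5), (x=1, y=6)
  Distance 11: (x=5, y=5), (x=0, y=6), (x=2, y=6), (x=1, y=7)
  Distance 12: (x=3, y=6), (x=0, y=7), (x=2, y=7), (x=1, y=8)
  Distance 13: (x=0, y=8), (x=2, y=8), (x=1, y=9)
  Distance 14: (x=3, y=8), (x=0, y=9), (x=1, y=10)
  Distance 15: (x=4, y=8), (x=3, y=9), (x=0, y=10), (x=2, y=10)
  Distance 16: (x=4, y=7), (x=5, y=8), (x=4, y=9), (x=3, y=10)
  Distance 17: (x=5, y=7), (x=4, y=10)
  Distance 18: (x=5, y=10)
Total reachable: 55 (grid has 55 open cells total)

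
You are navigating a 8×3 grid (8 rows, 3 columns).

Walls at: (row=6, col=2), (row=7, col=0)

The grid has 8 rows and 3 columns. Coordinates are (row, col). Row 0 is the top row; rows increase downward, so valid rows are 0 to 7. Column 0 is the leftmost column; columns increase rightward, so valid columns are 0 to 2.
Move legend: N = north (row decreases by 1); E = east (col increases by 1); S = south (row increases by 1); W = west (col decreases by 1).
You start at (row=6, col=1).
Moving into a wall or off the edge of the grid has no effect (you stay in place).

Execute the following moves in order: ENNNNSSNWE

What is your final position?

Start: (row=6, col=1)
  E (east): blocked, stay at (row=6, col=1)
  N (north): (row=6, col=1) -> (row=5, col=1)
  N (north): (row=5, col=1) -> (row=4, col=1)
  N (north): (row=4, col=1) -> (row=3, col=1)
  N (north): (row=3, col=1) -> (row=2, col=1)
  S (south): (row=2, col=1) -> (row=3, col=1)
  S (south): (row=3, col=1) -> (row=4, col=1)
  N (north): (row=4, col=1) -> (row=3, col=1)
  W (west): (row=3, col=1) -> (row=3, col=0)
  E (east): (row=3, col=0) -> (row=3, col=1)
Final: (row=3, col=1)

Answer: Final position: (row=3, col=1)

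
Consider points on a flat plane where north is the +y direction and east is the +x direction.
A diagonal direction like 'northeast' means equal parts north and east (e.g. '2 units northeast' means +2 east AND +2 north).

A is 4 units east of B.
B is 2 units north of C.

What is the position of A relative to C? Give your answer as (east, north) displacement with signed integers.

Place C at the origin (east=0, north=0).
  B is 2 units north of C: delta (east=+0, north=+2); B at (east=0, north=2).
  A is 4 units east of B: delta (east=+4, north=+0); A at (east=4, north=2).
Therefore A relative to C: (east=4, north=2).

Answer: A is at (east=4, north=2) relative to C.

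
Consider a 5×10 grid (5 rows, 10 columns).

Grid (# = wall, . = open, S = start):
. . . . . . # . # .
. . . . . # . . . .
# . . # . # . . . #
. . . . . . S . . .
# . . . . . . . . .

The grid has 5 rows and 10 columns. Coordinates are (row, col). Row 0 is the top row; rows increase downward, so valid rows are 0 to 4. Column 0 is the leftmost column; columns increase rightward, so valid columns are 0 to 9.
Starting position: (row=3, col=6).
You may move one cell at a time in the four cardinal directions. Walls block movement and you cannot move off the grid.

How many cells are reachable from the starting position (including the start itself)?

Answer: Reachable cells: 42

Derivation:
BFS flood-fill from (row=3, col=6):
  Distance 0: (row=3, col=6)
  Distance 1: (row=2, col=6), (row=3, col=5), (row=3, col=7), (row=4, col=6)
  Distance 2: (row=1, col=6), (row=2, col=7), (row=3, col=4), (row=3, col=8), (row=4, col=5), (row=4, col=7)
  Distance 3: (row=1, col=7), (row=2, col=4), (row=2, col=8), (row=3, col=3), (row=3, col=9), (row=4, col=4), (row=4, col=8)
  Distance 4: (row=0, col=7), (row=1, col=4), (row=1, col=8), (row=3, col=2), (row=4, col=3), (row=4, col=9)
  Distance 5: (row=0, col=4), (row=1, col=3), (row=1, col=9), (row=2, col=2), (row=3, col=1), (row=4, col=2)
  Distance 6: (row=0, col=3), (row=0, col=5), (row=0, col=9), (row=1, col=2), (row=2, col=1), (row=3, col=0), (row=4, col=1)
  Distance 7: (row=0, col=2), (row=1, col=1)
  Distance 8: (row=0, col=1), (row=1, col=0)
  Distance 9: (row=0, col=0)
Total reachable: 42 (grid has 42 open cells total)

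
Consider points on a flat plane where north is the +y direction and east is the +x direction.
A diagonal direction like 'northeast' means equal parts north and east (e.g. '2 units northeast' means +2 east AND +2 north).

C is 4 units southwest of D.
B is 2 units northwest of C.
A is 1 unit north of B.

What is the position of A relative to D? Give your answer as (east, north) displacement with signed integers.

Place D at the origin (east=0, north=0).
  C is 4 units southwest of D: delta (east=-4, north=-4); C at (east=-4, north=-4).
  B is 2 units northwest of C: delta (east=-2, north=+2); B at (east=-6, north=-2).
  A is 1 unit north of B: delta (east=+0, north=+1); A at (east=-6, north=-1).
Therefore A relative to D: (east=-6, north=-1).

Answer: A is at (east=-6, north=-1) relative to D.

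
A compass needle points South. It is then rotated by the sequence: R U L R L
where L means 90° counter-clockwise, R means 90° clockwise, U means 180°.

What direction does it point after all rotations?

Start: South
  R (right (90° clockwise)) -> West
  U (U-turn (180°)) -> East
  L (left (90° counter-clockwise)) -> North
  R (right (90° clockwise)) -> East
  L (left (90° counter-clockwise)) -> North
Final: North

Answer: Final heading: North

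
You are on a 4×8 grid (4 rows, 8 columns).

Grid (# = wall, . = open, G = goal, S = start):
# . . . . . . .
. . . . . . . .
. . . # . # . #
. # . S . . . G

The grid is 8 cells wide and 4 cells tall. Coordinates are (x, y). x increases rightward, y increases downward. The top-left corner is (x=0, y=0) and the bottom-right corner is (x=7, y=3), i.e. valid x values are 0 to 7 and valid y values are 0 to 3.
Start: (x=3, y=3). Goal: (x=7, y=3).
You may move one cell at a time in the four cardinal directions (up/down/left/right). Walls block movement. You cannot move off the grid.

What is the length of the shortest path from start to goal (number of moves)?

BFS from (x=3, y=3) until reaching (x=7, y=3):
  Distance 0: (x=3, y=3)
  Distance 1: (x=2, y=3), (x=4, y=3)
  Distance 2: (x=2, y=2), (x=4, y=2), (x=5, y=3)
  Distance 3: (x=2, y=1), (x=4, y=1), (x=1, y=2), (x=6, y=3)
  Distance 4: (x=2, y=0), (x=4, y=0), (x=1, y=1), (x=3, y=1), (x=5, y=1), (x=0, y=2), (x=6, y=2), (x=7, y=3)  <- goal reached here
One shortest path (4 moves): (x=3, y=3) -> (x=4, y=3) -> (x=5, y=3) -> (x=6, y=3) -> (x=7, y=3)

Answer: Shortest path length: 4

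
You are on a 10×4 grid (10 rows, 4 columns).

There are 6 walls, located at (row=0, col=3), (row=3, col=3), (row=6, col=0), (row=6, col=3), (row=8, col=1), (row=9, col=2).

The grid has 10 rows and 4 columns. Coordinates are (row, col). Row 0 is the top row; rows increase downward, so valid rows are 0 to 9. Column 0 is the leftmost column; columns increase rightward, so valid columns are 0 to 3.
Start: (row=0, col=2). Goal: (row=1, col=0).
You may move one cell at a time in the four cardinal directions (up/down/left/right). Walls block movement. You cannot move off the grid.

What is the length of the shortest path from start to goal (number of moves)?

BFS from (row=0, col=2) until reaching (row=1, col=0):
  Distance 0: (row=0, col=2)
  Distance 1: (row=0, col=1), (row=1, col=2)
  Distance 2: (row=0, col=0), (row=1, col=1), (row=1, col=3), (row=2, col=2)
  Distance 3: (row=1, col=0), (row=2, col=1), (row=2, col=3), (row=3, col=2)  <- goal reached here
One shortest path (3 moves): (row=0, col=2) -> (row=0, col=1) -> (row=0, col=0) -> (row=1, col=0)

Answer: Shortest path length: 3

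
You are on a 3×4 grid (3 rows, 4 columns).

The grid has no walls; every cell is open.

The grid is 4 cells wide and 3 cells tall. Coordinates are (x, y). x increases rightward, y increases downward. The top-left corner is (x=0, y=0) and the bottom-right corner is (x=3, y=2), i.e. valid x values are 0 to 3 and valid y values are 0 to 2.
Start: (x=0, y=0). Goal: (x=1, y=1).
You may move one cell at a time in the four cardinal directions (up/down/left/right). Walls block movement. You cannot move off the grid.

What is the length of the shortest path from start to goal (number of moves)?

BFS from (x=0, y=0) until reaching (x=1, y=1):
  Distance 0: (x=0, y=0)
  Distance 1: (x=1, y=0), (x=0, y=1)
  Distance 2: (x=2, y=0), (x=1, y=1), (x=0, y=2)  <- goal reached here
One shortest path (2 moves): (x=0, y=0) -> (x=1, y=0) -> (x=1, y=1)

Answer: Shortest path length: 2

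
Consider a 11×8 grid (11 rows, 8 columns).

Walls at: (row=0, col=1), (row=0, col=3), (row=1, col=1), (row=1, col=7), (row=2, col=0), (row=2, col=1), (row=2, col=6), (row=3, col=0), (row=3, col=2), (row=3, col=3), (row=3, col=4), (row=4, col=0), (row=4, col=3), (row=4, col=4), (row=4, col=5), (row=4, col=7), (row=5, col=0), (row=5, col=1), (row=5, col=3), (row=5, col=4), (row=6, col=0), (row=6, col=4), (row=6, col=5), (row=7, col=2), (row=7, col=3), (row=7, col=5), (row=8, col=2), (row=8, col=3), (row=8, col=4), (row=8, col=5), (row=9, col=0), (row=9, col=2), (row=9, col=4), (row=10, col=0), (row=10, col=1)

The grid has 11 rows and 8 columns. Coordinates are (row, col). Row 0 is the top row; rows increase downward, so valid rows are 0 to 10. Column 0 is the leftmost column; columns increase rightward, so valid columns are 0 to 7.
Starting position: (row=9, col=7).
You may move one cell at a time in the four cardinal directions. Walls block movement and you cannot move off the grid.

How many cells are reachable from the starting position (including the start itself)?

BFS flood-fill from (row=9, col=7):
  Distance 0: (row=9, col=7)
  Distance 1: (row=8, col=7), (row=9, col=6), (row=10, col=7)
  Distance 2: (row=7, col=7), (row=8, col=6), (row=9, col=5), (row=10, col=6)
  Distance 3: (row=6, col=7), (row=7, col=6), (row=10, col=5)
  Distance 4: (row=5, col=7), (row=6, col=6), (row=10, col=4)
  Distance 5: (row=5, col=6), (row=10, col=3)
  Distance 6: (row=4, col=6), (row=5, col=5), (row=9, col=3), (row=10, col=2)
  Distance 7: (row=3, col=6)
  Distance 8: (row=3, col=5), (row=3, col=7)
  Distance 9: (row=2, col=5), (row=2, col=7)
  Distance 10: (row=1, col=5), (row=2, col=4)
  Distance 11: (row=0, col=5), (row=1, col=4), (row=1, col=6), (row=2, col=3)
  Distance 12: (row=0, col=4), (row=0, col=6), (row=1, col=3), (row=2, col=2)
  Distance 13: (row=0, col=7), (row=1, col=2)
  Distance 14: (row=0, col=2)
Total reachable: 38 (grid has 53 open cells total)

Answer: Reachable cells: 38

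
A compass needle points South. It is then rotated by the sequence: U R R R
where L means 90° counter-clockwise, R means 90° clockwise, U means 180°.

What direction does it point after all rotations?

Start: South
  U (U-turn (180°)) -> North
  R (right (90° clockwise)) -> East
  R (right (90° clockwise)) -> South
  R (right (90° clockwise)) -> West
Final: West

Answer: Final heading: West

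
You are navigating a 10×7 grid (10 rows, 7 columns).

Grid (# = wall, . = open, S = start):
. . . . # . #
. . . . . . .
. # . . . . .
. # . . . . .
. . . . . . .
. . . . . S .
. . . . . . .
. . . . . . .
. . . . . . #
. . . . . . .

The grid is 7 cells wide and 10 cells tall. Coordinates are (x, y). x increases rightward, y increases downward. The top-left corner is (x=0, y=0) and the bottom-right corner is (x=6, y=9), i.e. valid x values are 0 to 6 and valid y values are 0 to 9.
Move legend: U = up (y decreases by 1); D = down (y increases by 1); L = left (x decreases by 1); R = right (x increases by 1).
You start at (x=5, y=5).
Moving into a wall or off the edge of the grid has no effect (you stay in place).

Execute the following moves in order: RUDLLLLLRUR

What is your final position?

Answer: Final position: (x=3, y=4)

Derivation:
Start: (x=5, y=5)
  R (right): (x=5, y=5) -> (x=6, y=5)
  U (up): (x=6, y=5) -> (x=6, y=4)
  D (down): (x=6, y=4) -> (x=6, y=5)
  L (left): (x=6, y=5) -> (x=5, y=5)
  L (left): (x=5, y=5) -> (x=4, y=5)
  L (left): (x=4, y=5) -> (x=3, y=5)
  L (left): (x=3, y=5) -> (x=2, y=5)
  L (left): (x=2, y=5) -> (x=1, y=5)
  R (right): (x=1, y=5) -> (x=2, y=5)
  U (up): (x=2, y=5) -> (x=2, y=4)
  R (right): (x=2, y=4) -> (x=3, y=4)
Final: (x=3, y=4)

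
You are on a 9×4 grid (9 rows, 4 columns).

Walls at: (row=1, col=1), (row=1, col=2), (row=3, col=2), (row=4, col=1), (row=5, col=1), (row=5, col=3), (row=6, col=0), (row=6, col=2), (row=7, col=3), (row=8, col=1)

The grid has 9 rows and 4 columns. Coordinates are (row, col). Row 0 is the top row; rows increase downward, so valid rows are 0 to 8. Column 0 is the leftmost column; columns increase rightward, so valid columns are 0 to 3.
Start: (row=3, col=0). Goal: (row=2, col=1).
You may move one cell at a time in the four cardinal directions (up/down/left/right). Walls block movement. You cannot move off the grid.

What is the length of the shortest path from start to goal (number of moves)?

Answer: Shortest path length: 2

Derivation:
BFS from (row=3, col=0) until reaching (row=2, col=1):
  Distance 0: (row=3, col=0)
  Distance 1: (row=2, col=0), (row=3, col=1), (row=4, col=0)
  Distance 2: (row=1, col=0), (row=2, col=1), (row=5, col=0)  <- goal reached here
One shortest path (2 moves): (row=3, col=0) -> (row=3, col=1) -> (row=2, col=1)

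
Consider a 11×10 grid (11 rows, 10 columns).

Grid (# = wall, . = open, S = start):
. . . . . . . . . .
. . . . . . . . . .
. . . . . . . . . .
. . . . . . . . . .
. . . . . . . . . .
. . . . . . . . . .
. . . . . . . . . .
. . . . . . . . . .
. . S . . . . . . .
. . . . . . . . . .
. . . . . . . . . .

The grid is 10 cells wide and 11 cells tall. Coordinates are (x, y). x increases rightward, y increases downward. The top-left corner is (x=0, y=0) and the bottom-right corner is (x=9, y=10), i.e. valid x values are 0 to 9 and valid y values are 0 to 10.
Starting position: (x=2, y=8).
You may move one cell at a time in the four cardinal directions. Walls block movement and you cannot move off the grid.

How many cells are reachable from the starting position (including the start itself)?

BFS flood-fill from (x=2, y=8):
  Distance 0: (x=2, y=8)
  Distance 1: (x=2, y=7), (x=1, y=8), (x=3, y=8), (x=2, y=9)
  Distance 2: (x=2, y=6), (x=1, y=7), (x=3, y=7), (x=0, y=8), (x=4, y=8), (x=1, y=9), (x=3, y=9), (x=2, y=10)
  Distance 3: (x=2, y=5), (x=1, y=6), (x=3, y=6), (x=0, y=7), (x=4, y=7), (x=5, y=8), (x=0, y=9), (x=4, y=9), (x=1, y=10), (x=3, y=10)
  Distance 4: (x=2, y=4), (x=1, y=5), (x=3, y=5), (x=0, y=6), (x=4, y=6), (x=5, y=7), (x=6, y=8), (x=5, y=9), (x=0, y=10), (x=4, y=10)
  Distance 5: (x=2, y=3), (x=1, y=4), (x=3, y=4), (x=0, y=5), (x=4, y=5), (x=5, y=6), (x=6, y=7), (x=7, y=8), (x=6, y=9), (x=5, y=10)
  Distance 6: (x=2, y=2), (x=1, y=3), (x=3, y=3), (x=0, y=4), (x=4, y=4), (x=5, y=5), (x=6, y=6), (x=7, y=7), (x=8, y=8), (x=7, y=9), (x=6, y=10)
  Distance 7: (x=2, y=1), (x=1, y=2), (x=3, y=2), (x=0, y=3), (x=4, y=3), (x=5, y=4), (x=6, y=5), (x=7, y=6), (x=8, y=7), (x=9, y=8), (x=8, y=9), (x=7, y=10)
  Distance 8: (x=2, y=0), (x=1, y=1), (x=3, y=1), (x=0, y=2), (x=4, y=2), (x=5, y=3), (x=6, y=4), (x=7, y=5), (x=8, y=6), (x=9, y=7), (x=9, y=9), (x=8, y=10)
  Distance 9: (x=1, y=0), (x=3, y=0), (x=0, y=1), (x=4, y=1), (x=5, y=2), (x=6, y=3), (x=7, y=4), (x=8, y=5), (x=9, y=6), (x=9, y=10)
  Distance 10: (x=0, y=0), (x=4, y=0), (x=5, y=1), (x=6, y=2), (x=7, y=3), (x=8, y=4), (x=9, y=5)
  Distance 11: (x=5, y=0), (x=6, y=1), (x=7, y=2), (x=8, y=3), (x=9, y=4)
  Distance 12: (x=6, y=0), (x=7, y=1), (x=8, y=2), (x=9, y=3)
  Distance 13: (x=7, y=0), (x=8, y=1), (x=9, y=2)
  Distance 14: (x=8, y=0), (x=9, y=1)
  Distance 15: (x=9, y=0)
Total reachable: 110 (grid has 110 open cells total)

Answer: Reachable cells: 110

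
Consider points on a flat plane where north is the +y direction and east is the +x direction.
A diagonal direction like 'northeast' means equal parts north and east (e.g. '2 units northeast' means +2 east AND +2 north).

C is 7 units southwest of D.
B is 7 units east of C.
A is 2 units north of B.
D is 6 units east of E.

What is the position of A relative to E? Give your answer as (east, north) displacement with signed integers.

Place E at the origin (east=0, north=0).
  D is 6 units east of E: delta (east=+6, north=+0); D at (east=6, north=0).
  C is 7 units southwest of D: delta (east=-7, north=-7); C at (east=-1, north=-7).
  B is 7 units east of C: delta (east=+7, north=+0); B at (east=6, north=-7).
  A is 2 units north of B: delta (east=+0, north=+2); A at (east=6, north=-5).
Therefore A relative to E: (east=6, north=-5).

Answer: A is at (east=6, north=-5) relative to E.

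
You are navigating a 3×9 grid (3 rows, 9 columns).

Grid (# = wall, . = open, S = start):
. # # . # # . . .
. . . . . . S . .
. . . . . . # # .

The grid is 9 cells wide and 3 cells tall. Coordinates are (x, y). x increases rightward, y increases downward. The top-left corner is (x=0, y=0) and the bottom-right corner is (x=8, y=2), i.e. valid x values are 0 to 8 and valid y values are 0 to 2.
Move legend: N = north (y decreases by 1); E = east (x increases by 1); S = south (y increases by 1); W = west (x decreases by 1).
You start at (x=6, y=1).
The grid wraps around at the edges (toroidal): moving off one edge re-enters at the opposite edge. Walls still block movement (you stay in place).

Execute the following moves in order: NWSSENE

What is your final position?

Answer: Final position: (x=8, y=0)

Derivation:
Start: (x=6, y=1)
  N (north): (x=6, y=1) -> (x=6, y=0)
  W (west): blocked, stay at (x=6, y=0)
  S (south): (x=6, y=0) -> (x=6, y=1)
  S (south): blocked, stay at (x=6, y=1)
  E (east): (x=6, y=1) -> (x=7, y=1)
  N (north): (x=7, y=1) -> (x=7, y=0)
  E (east): (x=7, y=0) -> (x=8, y=0)
Final: (x=8, y=0)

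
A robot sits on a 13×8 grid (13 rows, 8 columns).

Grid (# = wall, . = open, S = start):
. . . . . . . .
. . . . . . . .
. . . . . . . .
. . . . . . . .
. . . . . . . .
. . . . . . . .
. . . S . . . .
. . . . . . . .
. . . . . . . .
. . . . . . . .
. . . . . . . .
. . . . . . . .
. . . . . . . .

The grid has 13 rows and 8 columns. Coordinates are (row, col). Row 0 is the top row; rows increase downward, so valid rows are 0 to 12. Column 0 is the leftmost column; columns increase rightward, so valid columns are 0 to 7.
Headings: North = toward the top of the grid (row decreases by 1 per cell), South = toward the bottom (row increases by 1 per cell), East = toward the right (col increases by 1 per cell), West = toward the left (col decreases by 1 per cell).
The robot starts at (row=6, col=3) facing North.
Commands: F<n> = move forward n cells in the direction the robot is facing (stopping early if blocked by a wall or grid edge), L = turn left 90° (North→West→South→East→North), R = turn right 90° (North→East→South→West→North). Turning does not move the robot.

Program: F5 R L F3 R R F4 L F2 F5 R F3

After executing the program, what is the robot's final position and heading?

Start: (row=6, col=3), facing North
  F5: move forward 5, now at (row=1, col=3)
  R: turn right, now facing East
  L: turn left, now facing North
  F3: move forward 1/3 (blocked), now at (row=0, col=3)
  R: turn right, now facing East
  R: turn right, now facing South
  F4: move forward 4, now at (row=4, col=3)
  L: turn left, now facing East
  F2: move forward 2, now at (row=4, col=5)
  F5: move forward 2/5 (blocked), now at (row=4, col=7)
  R: turn right, now facing South
  F3: move forward 3, now at (row=7, col=7)
Final: (row=7, col=7), facing South

Answer: Final position: (row=7, col=7), facing South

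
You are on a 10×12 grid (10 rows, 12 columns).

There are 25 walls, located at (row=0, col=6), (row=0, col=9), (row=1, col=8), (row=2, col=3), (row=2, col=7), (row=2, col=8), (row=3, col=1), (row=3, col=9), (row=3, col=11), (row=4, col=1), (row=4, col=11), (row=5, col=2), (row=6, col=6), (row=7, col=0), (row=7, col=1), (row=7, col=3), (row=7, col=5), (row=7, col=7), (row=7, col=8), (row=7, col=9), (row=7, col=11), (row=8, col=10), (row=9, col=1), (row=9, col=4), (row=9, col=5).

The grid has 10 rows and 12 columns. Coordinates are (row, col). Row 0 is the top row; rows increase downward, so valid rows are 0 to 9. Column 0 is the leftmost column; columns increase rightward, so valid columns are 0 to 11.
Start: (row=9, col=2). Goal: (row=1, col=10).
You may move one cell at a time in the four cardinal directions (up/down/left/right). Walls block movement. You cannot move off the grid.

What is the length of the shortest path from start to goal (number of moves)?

BFS from (row=9, col=2) until reaching (row=1, col=10):
  Distance 0: (row=9, col=2)
  Distance 1: (row=8, col=2), (row=9, col=3)
  Distance 2: (row=7, col=2), (row=8, col=1), (row=8, col=3)
  Distance 3: (row=6, col=2), (row=8, col=0), (row=8, col=4)
  Distance 4: (row=6, col=1), (row=6, col=3), (row=7, col=4), (row=8, col=5), (row=9, col=0)
  Distance 5: (row=5, col=1), (row=5, col=3), (row=6, col=0), (row=6, col=4), (row=8, col=6)
  Distance 6: (row=4, col=3), (row=5, col=0), (row=5, col=4), (row=6, col=5), (row=7, col=6), (row=8, col=7), (row=9, col=6)
  Distance 7: (row=3, col=3), (row=4, col=0), (row=4, col=2), (row=4, col=4), (row=5, col=5), (row=8, col=8), (row=9, col=7)
  Distance 8: (row=3, col=0), (row=3, col=2), (row=3, col=4), (row=4, col=5), (row=5, col=6), (row=8, col=9), (row=9, col=8)
  Distance 9: (row=2, col=0), (row=2, col=2), (row=2, col=4), (row=3, col=5), (row=4, col=6), (row=5, col=7), (row=9, col=9)
  Distance 10: (row=1, col=0), (row=1, col=2), (row=1, col=4), (row=2, col=1), (row=2, col=5), (row=3, col=6), (row=4, col=7), (row=5, col=8), (row=6, col=7), (row=9, col=10)
  Distance 11: (row=0, col=0), (row=0, col=2), (row=0, col=4), (row=1, col=1), (row=1, col=3), (row=1, col=5), (row=2, col=6), (row=3, col=7), (row=4, col=8), (row=5, col=9), (row=6, col=8), (row=9, col=11)
  Distance 12: (row=0, col=1), (row=0, col=3), (row=0, col=5), (row=1, col=6), (row=3, col=8), (row=4, col=9), (row=5, col=10), (row=6, col=9), (row=8, col=11)
  Distance 13: (row=1, col=7), (row=4, col=10), (row=5, col=11), (row=6, col=10)
  Distance 14: (row=0, col=7), (row=3, col=10), (row=6, col=11), (row=7, col=10)
  Distance 15: (row=0, col=8), (row=2, col=10)
  Distance 16: (row=1, col=10), (row=2, col=9), (row=2, col=11)  <- goal reached here
One shortest path (16 moves): (row=9, col=2) -> (row=9, col=3) -> (row=8, col=3) -> (row=8, col=4) -> (row=7, col=4) -> (row=6, col=4) -> (row=6, col=5) -> (row=5, col=5) -> (row=5, col=6) -> (row=5, col=7) -> (row=5, col=8) -> (row=5, col=9) -> (row=5, col=10) -> (row=4, col=10) -> (row=3, col=10) -> (row=2, col=10) -> (row=1, col=10)

Answer: Shortest path length: 16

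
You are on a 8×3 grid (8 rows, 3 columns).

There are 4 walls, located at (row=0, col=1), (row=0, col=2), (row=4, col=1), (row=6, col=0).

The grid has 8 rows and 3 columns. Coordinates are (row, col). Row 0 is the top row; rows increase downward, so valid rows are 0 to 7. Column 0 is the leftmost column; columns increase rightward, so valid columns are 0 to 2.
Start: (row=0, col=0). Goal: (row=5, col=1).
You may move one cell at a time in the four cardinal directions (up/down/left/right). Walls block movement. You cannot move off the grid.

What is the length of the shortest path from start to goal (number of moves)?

BFS from (row=0, col=0) until reaching (row=5, col=1):
  Distance 0: (row=0, col=0)
  Distance 1: (row=1, col=0)
  Distance 2: (row=1, col=1), (row=2, col=0)
  Distance 3: (row=1, col=2), (row=2, col=1), (row=3, col=0)
  Distance 4: (row=2, col=2), (row=3, col=1), (row=4, col=0)
  Distance 5: (row=3, col=2), (row=5, col=0)
  Distance 6: (row=4, col=2), (row=5, col=1)  <- goal reached here
One shortest path (6 moves): (row=0, col=0) -> (row=1, col=0) -> (row=2, col=0) -> (row=3, col=0) -> (row=4, col=0) -> (row=5, col=0) -> (row=5, col=1)

Answer: Shortest path length: 6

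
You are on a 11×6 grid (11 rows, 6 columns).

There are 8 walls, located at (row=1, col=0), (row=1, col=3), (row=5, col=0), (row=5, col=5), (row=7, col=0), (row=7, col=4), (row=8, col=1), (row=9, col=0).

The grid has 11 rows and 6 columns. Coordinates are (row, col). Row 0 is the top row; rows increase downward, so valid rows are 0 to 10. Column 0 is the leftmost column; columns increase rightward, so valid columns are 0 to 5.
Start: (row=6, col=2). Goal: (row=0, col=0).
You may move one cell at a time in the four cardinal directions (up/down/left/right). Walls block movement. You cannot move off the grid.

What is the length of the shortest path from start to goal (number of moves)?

Answer: Shortest path length: 8

Derivation:
BFS from (row=6, col=2) until reaching (row=0, col=0):
  Distance 0: (row=6, col=2)
  Distance 1: (row=5, col=2), (row=6, col=1), (row=6, col=3), (row=7, col=2)
  Distance 2: (row=4, col=2), (row=5, col=1), (row=5, col=3), (row=6, col=0), (row=6, col=4), (row=7, col=1), (row=7, col=3), (row=8, col=2)
  Distance 3: (row=3, col=2), (row=4, col=1), (row=4, col=3), (row=5, col=4), (row=6, col=5), (row=8, col=3), (row=9, col=2)
  Distance 4: (row=2, col=2), (row=3, col=1), (row=3, col=3), (row=4, col=0), (row=4, col=4), (row=7, col=5), (row=8, col=4), (row=9, col=1), (row=9, col=3), (row=10, col=2)
  Distance 5: (row=1, col=2), (row=2, col=1), (row=2, col=3), (row=3, col=0), (row=3, col=4), (row=4, col=5), (row=8, col=5), (row=9, col=4), (row=10, col=1), (row=10, col=3)
  Distance 6: (row=0, col=2), (row=1, col=1), (row=2, col=0), (row=2, col=4), (row=3, col=5), (row=9, col=5), (row=10, col=0), (row=10, col=4)
  Distance 7: (row=0, col=1), (row=0, col=3), (row=1, col=4), (row=2, col=5), (row=10, col=5)
  Distance 8: (row=0, col=0), (row=0, col=4), (row=1, col=5)  <- goal reached here
One shortest path (8 moves): (row=6, col=2) -> (row=6, col=1) -> (row=5, col=1) -> (row=4, col=1) -> (row=3, col=1) -> (row=2, col=1) -> (row=1, col=1) -> (row=0, col=1) -> (row=0, col=0)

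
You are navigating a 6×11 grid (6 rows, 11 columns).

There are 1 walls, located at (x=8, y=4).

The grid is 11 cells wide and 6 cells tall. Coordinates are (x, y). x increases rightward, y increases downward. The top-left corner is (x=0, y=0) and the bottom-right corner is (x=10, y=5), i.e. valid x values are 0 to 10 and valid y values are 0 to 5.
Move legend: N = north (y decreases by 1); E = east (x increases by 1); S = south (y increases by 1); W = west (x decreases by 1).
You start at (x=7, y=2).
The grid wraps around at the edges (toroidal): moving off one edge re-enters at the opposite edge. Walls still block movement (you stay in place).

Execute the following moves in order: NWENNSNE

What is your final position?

Answer: Final position: (x=8, y=5)

Derivation:
Start: (x=7, y=2)
  N (north): (x=7, y=2) -> (x=7, y=1)
  W (west): (x=7, y=1) -> (x=6, y=1)
  E (east): (x=6, y=1) -> (x=7, y=1)
  N (north): (x=7, y=1) -> (x=7, y=0)
  N (north): (x=7, y=0) -> (x=7, y=5)
  S (south): (x=7, y=5) -> (x=7, y=0)
  N (north): (x=7, y=0) -> (x=7, y=5)
  E (east): (x=7, y=5) -> (x=8, y=5)
Final: (x=8, y=5)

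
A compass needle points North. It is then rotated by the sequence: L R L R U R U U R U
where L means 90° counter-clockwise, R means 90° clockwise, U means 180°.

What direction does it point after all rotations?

Answer: Final heading: South

Derivation:
Start: North
  L (left (90° counter-clockwise)) -> West
  R (right (90° clockwise)) -> North
  L (left (90° counter-clockwise)) -> West
  R (right (90° clockwise)) -> North
  U (U-turn (180°)) -> South
  R (right (90° clockwise)) -> West
  U (U-turn (180°)) -> East
  U (U-turn (180°)) -> West
  R (right (90° clockwise)) -> North
  U (U-turn (180°)) -> South
Final: South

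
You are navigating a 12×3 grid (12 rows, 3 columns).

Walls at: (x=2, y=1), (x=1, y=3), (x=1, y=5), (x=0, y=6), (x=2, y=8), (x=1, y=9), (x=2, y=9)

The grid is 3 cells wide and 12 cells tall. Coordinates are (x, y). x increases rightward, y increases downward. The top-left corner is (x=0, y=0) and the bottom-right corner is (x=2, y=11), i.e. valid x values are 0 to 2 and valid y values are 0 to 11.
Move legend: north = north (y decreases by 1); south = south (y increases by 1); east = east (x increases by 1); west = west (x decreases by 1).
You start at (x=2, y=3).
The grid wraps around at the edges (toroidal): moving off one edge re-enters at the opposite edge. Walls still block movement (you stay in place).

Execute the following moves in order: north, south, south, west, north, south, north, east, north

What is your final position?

Answer: Final position: (x=2, y=3)

Derivation:
Start: (x=2, y=3)
  north (north): (x=2, y=3) -> (x=2, y=2)
  south (south): (x=2, y=2) -> (x=2, y=3)
  south (south): (x=2, y=3) -> (x=2, y=4)
  west (west): (x=2, y=4) -> (x=1, y=4)
  north (north): blocked, stay at (x=1, y=4)
  south (south): blocked, stay at (x=1, y=4)
  north (north): blocked, stay at (x=1, y=4)
  east (east): (x=1, y=4) -> (x=2, y=4)
  north (north): (x=2, y=4) -> (x=2, y=3)
Final: (x=2, y=3)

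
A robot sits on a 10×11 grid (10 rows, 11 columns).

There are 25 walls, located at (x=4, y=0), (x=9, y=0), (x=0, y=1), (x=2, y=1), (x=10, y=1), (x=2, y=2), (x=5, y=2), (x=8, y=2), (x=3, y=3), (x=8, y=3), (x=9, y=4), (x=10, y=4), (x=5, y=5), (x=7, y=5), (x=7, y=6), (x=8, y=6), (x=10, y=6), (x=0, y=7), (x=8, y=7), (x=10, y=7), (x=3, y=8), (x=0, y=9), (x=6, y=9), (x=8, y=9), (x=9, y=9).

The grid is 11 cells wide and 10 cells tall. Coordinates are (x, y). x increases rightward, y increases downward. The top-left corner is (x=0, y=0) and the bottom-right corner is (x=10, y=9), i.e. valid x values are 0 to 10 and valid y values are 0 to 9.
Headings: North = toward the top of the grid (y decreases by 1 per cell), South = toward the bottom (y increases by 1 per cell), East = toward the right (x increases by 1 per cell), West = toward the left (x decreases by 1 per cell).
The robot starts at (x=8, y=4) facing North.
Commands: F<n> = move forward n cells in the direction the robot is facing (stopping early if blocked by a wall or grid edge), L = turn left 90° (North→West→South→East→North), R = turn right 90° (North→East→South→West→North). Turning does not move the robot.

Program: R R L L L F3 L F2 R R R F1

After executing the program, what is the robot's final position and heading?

Start: (x=8, y=4), facing North
  R: turn right, now facing East
  R: turn right, now facing South
  L: turn left, now facing East
  L: turn left, now facing North
  L: turn left, now facing West
  F3: move forward 3, now at (x=5, y=4)
  L: turn left, now facing South
  F2: move forward 0/2 (blocked), now at (x=5, y=4)
  R: turn right, now facing West
  R: turn right, now facing North
  R: turn right, now facing East
  F1: move forward 1, now at (x=6, y=4)
Final: (x=6, y=4), facing East

Answer: Final position: (x=6, y=4), facing East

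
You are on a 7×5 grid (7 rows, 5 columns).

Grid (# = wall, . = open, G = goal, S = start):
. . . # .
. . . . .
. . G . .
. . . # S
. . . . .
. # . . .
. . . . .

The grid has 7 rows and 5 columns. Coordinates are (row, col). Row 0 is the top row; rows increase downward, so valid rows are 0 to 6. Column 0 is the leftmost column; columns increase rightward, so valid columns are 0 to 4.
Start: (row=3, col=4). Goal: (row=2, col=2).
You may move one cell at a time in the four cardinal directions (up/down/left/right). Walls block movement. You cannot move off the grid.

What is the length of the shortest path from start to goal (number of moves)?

Answer: Shortest path length: 3

Derivation:
BFS from (row=3, col=4) until reaching (row=2, col=2):
  Distance 0: (row=3, col=4)
  Distance 1: (row=2, col=4), (row=4, col=4)
  Distance 2: (row=1, col=4), (row=2, col=3), (row=4, col=3), (row=5, col=4)
  Distance 3: (row=0, col=4), (row=1, col=3), (row=2, col=2), (row=4, col=2), (row=5, col=3), (row=6, col=4)  <- goal reached here
One shortest path (3 moves): (row=3, col=4) -> (row=2, col=4) -> (row=2, col=3) -> (row=2, col=2)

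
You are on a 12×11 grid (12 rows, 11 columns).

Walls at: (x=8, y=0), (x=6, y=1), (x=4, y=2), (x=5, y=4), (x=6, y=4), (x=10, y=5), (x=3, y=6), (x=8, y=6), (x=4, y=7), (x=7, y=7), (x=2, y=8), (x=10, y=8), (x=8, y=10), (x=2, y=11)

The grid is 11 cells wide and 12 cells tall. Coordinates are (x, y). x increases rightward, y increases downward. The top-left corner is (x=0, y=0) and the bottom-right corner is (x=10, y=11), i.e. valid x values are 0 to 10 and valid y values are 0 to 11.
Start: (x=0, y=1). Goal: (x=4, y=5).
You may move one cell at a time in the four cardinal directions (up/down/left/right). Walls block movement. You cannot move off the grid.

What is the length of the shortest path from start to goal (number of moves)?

Answer: Shortest path length: 8

Derivation:
BFS from (x=0, y=1) until reaching (x=4, y=5):
  Distance 0: (x=0, y=1)
  Distance 1: (x=0, y=0), (x=1, y=1), (x=0, y=2)
  Distance 2: (x=1, y=0), (x=2, y=1), (x=1, y=2), (x=0, y=3)
  Distance 3: (x=2, y=0), (x=3, y=1), (x=2, y=2), (x=1, y=3), (x=0, y=4)
  Distance 4: (x=3, y=0), (x=4, y=1), (x=3, y=2), (x=2, y=3), (x=1, y=4), (x=0, y=5)
  Distance 5: (x=4, y=0), (x=5, y=1), (x=3, y=3), (x=2, y=4), (x=1, y=5), (x=0, y=6)
  Distance 6: (x=5, y=0), (x=5, y=2), (x=4, y=3), (x=3, y=4), (x=2, y=5), (x=1, y=6), (x=0, y=7)
  Distance 7: (x=6, y=0), (x=6, y=2), (x=5, y=3), (x=4, y=4), (x=3, y=5), (x=2, y=6), (x=1, y=7), (x=0, y=8)
  Distance 8: (x=7, y=0), (x=7, y=2), (x=6, y=3), (x=4, y=5), (x=2, y=7), (x=1, y=8), (x=0, y=9)  <- goal reached here
One shortest path (8 moves): (x=0, y=1) -> (x=1, y=1) -> (x=2, y=1) -> (x=3, y=1) -> (x=3, y=2) -> (x=3, y=3) -> (x=4, y=3) -> (x=4, y=4) -> (x=4, y=5)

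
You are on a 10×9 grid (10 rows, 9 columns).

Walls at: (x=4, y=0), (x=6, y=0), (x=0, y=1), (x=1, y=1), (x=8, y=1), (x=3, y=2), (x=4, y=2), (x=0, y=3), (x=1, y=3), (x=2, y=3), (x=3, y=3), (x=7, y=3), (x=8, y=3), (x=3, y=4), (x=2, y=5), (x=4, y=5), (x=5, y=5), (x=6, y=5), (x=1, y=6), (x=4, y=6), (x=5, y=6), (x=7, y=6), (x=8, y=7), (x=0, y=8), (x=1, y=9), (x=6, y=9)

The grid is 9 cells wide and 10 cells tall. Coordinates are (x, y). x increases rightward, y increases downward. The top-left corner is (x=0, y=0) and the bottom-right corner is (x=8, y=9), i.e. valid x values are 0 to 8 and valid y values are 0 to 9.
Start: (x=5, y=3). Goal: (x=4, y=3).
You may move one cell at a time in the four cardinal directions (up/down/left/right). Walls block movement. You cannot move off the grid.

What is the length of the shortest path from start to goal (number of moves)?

Answer: Shortest path length: 1

Derivation:
BFS from (x=5, y=3) until reaching (x=4, y=3):
  Distance 0: (x=5, y=3)
  Distance 1: (x=5, y=2), (x=4, y=3), (x=6, y=3), (x=5, y=4)  <- goal reached here
One shortest path (1 moves): (x=5, y=3) -> (x=4, y=3)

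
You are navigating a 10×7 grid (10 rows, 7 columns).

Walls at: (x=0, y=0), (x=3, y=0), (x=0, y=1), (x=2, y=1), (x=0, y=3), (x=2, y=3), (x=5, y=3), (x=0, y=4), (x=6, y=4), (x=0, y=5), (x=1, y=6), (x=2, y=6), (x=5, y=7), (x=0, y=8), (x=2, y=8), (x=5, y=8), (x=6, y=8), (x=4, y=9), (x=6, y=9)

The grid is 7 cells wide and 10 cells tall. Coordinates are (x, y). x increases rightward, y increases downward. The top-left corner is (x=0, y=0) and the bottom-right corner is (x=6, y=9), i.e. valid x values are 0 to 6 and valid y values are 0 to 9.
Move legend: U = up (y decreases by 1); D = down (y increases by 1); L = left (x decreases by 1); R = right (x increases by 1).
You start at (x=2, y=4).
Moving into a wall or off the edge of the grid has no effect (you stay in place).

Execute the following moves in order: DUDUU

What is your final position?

Start: (x=2, y=4)
  D (down): (x=2, y=4) -> (x=2, y=5)
  U (up): (x=2, y=5) -> (x=2, y=4)
  D (down): (x=2, y=4) -> (x=2, y=5)
  U (up): (x=2, y=5) -> (x=2, y=4)
  U (up): blocked, stay at (x=2, y=4)
Final: (x=2, y=4)

Answer: Final position: (x=2, y=4)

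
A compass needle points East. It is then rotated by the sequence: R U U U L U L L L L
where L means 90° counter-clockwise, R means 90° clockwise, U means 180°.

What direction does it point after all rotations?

Start: East
  R (right (90° clockwise)) -> South
  U (U-turn (180°)) -> North
  U (U-turn (180°)) -> South
  U (U-turn (180°)) -> North
  L (left (90° counter-clockwise)) -> West
  U (U-turn (180°)) -> East
  L (left (90° counter-clockwise)) -> North
  L (left (90° counter-clockwise)) -> West
  L (left (90° counter-clockwise)) -> South
  L (left (90° counter-clockwise)) -> East
Final: East

Answer: Final heading: East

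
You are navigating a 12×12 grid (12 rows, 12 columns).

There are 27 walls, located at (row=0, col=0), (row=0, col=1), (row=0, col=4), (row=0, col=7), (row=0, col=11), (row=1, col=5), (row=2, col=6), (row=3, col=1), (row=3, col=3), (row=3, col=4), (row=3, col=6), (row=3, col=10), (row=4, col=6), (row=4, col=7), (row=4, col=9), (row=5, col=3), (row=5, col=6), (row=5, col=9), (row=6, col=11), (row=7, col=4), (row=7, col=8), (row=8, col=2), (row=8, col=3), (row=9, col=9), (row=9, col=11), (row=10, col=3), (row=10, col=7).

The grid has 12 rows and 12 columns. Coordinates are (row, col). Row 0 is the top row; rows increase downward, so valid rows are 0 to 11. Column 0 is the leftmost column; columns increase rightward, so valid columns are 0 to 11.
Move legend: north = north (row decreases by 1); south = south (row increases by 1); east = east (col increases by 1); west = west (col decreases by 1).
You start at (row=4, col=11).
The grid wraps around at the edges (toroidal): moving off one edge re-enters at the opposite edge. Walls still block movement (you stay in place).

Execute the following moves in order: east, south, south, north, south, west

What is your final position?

Answer: Final position: (row=6, col=0)

Derivation:
Start: (row=4, col=11)
  east (east): (row=4, col=11) -> (row=4, col=0)
  south (south): (row=4, col=0) -> (row=5, col=0)
  south (south): (row=5, col=0) -> (row=6, col=0)
  north (north): (row=6, col=0) -> (row=5, col=0)
  south (south): (row=5, col=0) -> (row=6, col=0)
  west (west): blocked, stay at (row=6, col=0)
Final: (row=6, col=0)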